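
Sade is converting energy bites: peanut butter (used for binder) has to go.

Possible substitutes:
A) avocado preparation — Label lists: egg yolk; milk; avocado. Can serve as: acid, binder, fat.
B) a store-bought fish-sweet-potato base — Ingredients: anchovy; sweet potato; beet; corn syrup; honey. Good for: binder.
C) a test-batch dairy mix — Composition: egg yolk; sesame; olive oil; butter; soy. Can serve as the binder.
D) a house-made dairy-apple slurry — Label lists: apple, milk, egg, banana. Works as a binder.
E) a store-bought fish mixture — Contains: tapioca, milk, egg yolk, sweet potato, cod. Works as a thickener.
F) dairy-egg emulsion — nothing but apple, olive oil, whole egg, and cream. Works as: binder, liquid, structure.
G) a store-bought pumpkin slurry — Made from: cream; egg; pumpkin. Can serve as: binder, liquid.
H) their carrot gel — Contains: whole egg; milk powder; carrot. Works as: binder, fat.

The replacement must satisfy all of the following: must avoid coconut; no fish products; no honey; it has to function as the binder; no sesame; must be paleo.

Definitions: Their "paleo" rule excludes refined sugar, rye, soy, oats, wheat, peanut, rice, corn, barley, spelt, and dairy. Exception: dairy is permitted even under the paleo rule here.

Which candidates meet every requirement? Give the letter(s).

A: dairy is permitted under the paleo carve-out; nothing else excluded — keep
B: has corn syrup, so not paleo; has anchovy, so not fish-free (and 1 more) — reject
C: has soy, so not paleo; has sesame, so not sesame-free — reject
D: dairy is permitted under the paleo carve-out; nothing else excluded — valid
E: not usable as a binder; has cod, so not fish-free — out
F: dairy is permitted under the paleo carve-out; nothing else excluded — keep
G: dairy is permitted under the paleo carve-out; nothing else excluded — keep
H: dairy is permitted under the paleo carve-out; nothing else excluded — keep

A, D, F, G, H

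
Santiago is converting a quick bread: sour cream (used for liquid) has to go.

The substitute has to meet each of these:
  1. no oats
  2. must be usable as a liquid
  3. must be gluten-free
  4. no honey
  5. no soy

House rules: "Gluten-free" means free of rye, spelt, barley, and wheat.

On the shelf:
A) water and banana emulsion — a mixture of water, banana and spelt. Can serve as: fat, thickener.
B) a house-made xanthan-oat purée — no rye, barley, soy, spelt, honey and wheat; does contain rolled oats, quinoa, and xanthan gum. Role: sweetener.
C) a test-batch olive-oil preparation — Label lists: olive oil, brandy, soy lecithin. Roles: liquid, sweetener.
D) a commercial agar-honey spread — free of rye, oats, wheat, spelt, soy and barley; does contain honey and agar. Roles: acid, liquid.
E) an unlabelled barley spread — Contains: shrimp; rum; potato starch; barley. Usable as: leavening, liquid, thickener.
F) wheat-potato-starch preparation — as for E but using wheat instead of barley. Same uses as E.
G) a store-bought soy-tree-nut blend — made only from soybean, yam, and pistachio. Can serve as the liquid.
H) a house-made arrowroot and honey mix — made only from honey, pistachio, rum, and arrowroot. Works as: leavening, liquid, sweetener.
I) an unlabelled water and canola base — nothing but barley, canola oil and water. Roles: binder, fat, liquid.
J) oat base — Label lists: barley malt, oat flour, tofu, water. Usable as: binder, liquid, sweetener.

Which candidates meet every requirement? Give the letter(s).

none

A: not usable as a liquid; has spelt, so not gluten-free — no
B: not usable as a liquid; has rolled oats, so not oat-free — out
C: has soy lecithin, so not soy-free — out
D: has honey, so not honey-free — no
E: has barley, so not gluten-free — no
F: has wheat, so not gluten-free — out
G: has soybean, so not soy-free — no
H: has honey, so not honey-free — out
I: has barley, so not gluten-free — reject
J: has barley malt, so not gluten-free; has oat flour, so not oat-free (and 1 more) — out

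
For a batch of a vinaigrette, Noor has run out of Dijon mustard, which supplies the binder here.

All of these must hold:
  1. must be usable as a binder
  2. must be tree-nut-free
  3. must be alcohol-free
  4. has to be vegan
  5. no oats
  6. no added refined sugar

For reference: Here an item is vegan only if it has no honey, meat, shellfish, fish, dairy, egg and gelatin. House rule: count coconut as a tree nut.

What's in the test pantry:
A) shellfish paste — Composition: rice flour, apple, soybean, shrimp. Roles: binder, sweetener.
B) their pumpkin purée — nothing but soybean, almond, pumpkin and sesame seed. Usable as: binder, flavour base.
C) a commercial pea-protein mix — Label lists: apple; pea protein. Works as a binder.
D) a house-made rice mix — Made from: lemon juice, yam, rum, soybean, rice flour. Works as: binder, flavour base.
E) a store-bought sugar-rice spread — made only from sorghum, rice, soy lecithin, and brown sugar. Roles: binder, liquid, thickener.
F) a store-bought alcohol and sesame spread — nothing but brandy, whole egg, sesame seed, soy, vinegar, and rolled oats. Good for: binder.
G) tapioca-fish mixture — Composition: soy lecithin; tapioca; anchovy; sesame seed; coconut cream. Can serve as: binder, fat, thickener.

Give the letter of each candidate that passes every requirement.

A: has shrimp, so not vegan — no
B: has almond, so not tree-nut-free — no
C: only apple and pea protein; none excluded — valid
D: has rum, so not alcohol-free — no
E: has brown sugar, so not no-added-sugar — out
F: has whole egg, so not vegan; has brandy, so not alcohol-free (and 1 more) — reject
G: has anchovy, so not vegan; has coconut cream, so not tree-nut-free — out

C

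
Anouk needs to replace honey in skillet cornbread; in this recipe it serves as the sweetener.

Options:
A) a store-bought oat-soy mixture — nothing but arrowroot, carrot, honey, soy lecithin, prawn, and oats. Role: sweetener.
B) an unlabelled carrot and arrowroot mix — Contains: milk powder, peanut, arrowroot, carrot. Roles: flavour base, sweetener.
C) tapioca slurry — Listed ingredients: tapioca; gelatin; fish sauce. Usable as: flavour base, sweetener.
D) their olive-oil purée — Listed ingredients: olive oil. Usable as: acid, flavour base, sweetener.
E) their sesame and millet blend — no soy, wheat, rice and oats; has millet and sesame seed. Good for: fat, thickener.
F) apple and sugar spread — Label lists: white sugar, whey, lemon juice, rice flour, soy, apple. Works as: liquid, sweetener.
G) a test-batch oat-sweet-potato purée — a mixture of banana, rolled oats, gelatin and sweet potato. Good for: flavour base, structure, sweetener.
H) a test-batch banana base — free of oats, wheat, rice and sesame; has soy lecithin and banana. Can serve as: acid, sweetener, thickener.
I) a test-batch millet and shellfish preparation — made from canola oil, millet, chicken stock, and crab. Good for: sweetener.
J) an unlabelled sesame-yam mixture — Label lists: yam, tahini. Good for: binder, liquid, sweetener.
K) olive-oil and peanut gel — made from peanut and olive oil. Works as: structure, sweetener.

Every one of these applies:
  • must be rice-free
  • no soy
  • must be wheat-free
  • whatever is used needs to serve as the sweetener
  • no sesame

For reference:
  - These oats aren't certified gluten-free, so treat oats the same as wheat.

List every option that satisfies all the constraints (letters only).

B, C, D, I, K

A: has soy lecithin, so not soy-free; has oats, so not wheat-free — out
B: nothing on the exclusion list — OK
C: every rule checks out — valid
D: only olive oil; none excluded — keep
E: not usable as a sweetener; has sesame seed, so not sesame-free — out
F: has soy, so not soy-free; has rice flour, so not rice-free — no
G: has rolled oats, so not wheat-free — no
H: has soy lecithin, so not soy-free — no
I: all constraints satisfied — valid
J: has tahini, so not sesame-free — no
K: only peanut and olive oil; none excluded — valid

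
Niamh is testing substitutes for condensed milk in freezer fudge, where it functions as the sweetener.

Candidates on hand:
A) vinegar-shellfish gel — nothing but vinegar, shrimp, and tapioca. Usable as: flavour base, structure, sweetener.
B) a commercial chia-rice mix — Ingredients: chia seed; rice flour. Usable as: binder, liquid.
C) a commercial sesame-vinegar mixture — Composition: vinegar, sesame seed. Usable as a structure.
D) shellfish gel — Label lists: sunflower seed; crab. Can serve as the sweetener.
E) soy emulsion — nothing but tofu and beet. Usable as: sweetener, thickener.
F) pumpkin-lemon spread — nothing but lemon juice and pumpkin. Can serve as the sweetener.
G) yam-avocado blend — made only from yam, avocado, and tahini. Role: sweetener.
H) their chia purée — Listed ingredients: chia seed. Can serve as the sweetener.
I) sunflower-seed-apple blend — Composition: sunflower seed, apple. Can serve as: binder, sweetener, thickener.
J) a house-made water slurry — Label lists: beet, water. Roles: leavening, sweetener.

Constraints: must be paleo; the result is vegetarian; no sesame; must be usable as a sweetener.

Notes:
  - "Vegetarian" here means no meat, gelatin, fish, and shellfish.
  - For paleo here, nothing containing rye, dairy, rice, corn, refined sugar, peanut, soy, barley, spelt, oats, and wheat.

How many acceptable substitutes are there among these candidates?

A: has shrimp, so not vegetarian — out
B: not usable as a sweetener; has rice flour, so not paleo — reject
C: not usable as a sweetener; has sesame seed, so not sesame-free — reject
D: has crab, so not vegetarian — out
E: has tofu, so not paleo — out
F: works as a sweetener, vegetarian, no sesame — keep
G: has tahini, so not sesame-free — out
H: only chia seed; none excluded — valid
I: only apple and sunflower seed; none excluded — keep
J: all constraints satisfied — keep

4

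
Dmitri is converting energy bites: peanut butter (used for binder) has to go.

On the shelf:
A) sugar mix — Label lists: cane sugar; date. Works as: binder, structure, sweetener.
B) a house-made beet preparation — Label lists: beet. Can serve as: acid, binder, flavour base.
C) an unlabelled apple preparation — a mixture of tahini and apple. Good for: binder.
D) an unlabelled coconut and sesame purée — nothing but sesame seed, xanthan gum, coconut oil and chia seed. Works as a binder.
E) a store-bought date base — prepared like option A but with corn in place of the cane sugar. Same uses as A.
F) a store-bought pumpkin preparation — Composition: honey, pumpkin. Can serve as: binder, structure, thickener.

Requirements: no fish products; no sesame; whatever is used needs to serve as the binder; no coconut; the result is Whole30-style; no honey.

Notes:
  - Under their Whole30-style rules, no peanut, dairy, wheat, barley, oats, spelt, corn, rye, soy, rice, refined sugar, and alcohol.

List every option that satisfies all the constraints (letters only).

B

A: has cane sugar, so not Whole30-style — out
B: no coconut, Whole30-style — valid
C: has tahini, so not sesame-free — no
D: has sesame seed, so not sesame-free; has coconut oil, so not coconut-free — reject
E: has corn, so not Whole30-style — no
F: has honey, so not honey-free — reject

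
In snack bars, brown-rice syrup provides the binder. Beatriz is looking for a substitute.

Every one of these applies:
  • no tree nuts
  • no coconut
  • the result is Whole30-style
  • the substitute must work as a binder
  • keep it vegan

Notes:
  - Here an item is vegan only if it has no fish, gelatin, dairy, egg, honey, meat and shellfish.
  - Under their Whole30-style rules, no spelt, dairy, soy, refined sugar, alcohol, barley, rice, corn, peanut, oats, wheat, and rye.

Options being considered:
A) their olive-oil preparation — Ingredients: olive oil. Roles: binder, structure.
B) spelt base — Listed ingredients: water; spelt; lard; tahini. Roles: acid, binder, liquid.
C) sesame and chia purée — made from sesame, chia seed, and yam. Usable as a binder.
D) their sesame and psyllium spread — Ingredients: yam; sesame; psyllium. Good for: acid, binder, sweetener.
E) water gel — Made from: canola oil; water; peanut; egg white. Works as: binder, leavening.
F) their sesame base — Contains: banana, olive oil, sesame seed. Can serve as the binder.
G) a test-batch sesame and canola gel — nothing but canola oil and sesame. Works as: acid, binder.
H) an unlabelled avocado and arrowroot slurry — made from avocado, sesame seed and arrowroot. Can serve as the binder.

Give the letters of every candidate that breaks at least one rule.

A: Whole30-style, no coconut — valid
B: has lard, so not vegan; has spelt, so not Whole30-style — reject
C: only sesame, chia seed and yam; none excluded — OK
D: nothing on the exclusion list — keep
E: has egg white, so not vegan; has peanut, so not Whole30-style — no
F: works as a binder, Whole30-style, no tree nuts — OK
G: only sesame and canola oil; none excluded — keep
H: every rule checks out — valid

B, E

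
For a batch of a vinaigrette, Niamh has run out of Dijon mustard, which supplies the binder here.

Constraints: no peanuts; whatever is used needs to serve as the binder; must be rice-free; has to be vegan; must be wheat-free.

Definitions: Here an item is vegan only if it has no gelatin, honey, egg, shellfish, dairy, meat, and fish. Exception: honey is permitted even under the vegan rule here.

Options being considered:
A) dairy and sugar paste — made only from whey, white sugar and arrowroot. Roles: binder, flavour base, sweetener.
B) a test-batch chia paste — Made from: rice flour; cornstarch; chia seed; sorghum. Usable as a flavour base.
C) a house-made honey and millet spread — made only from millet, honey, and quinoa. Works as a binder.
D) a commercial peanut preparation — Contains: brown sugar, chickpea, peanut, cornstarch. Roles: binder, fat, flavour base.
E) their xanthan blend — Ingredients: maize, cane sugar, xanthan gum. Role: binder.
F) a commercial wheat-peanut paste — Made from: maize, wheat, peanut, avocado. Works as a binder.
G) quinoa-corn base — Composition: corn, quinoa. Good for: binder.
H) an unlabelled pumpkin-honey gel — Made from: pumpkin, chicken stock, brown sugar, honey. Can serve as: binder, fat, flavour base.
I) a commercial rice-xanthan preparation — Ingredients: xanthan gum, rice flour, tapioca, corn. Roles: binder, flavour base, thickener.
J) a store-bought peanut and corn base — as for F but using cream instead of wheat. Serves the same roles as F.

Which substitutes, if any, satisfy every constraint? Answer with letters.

C, E, G

A: has whey, so not vegan — reject
B: not usable as a binder; has rice flour, so not rice-free — out
C: honey is permitted under the vegan carve-out; nothing else excluded — valid
D: has peanut, so not peanut-free — out
E: works as a binder, vegan, no peanut — valid
F: has peanut, so not peanut-free; has wheat, so not wheat-free — reject
G: only corn and quinoa; none excluded — valid
H: has chicken stock, so not vegan — reject
I: has rice flour, so not rice-free — no
J: has cream, so not vegan; has peanut, so not peanut-free — no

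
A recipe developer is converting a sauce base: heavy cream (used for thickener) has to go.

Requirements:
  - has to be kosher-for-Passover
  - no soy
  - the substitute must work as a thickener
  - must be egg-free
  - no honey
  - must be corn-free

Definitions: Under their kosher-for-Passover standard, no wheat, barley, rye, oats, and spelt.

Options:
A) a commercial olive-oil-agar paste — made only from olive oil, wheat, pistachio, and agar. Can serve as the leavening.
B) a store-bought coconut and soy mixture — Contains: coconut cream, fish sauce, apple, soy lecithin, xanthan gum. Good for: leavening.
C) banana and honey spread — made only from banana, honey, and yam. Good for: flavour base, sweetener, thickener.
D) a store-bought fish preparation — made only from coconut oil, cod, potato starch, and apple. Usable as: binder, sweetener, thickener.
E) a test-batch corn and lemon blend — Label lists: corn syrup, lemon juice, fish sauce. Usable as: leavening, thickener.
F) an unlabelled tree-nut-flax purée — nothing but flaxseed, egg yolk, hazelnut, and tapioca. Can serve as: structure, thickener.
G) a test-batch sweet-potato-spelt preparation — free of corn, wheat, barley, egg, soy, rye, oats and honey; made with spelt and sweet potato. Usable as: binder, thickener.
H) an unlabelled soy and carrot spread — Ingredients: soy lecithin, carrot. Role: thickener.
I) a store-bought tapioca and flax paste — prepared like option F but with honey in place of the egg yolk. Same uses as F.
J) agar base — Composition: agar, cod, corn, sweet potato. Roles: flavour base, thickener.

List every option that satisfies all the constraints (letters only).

A: not usable as a thickener; has wheat, so not kosher-for-Passover — out
B: not usable as a thickener; has soy lecithin, so not soy-free — no
C: has honey, so not honey-free — out
D: nothing on the exclusion list — OK
E: has corn syrup, so not corn-free — out
F: has egg yolk, so not egg-free — out
G: has spelt, so not kosher-for-Passover — reject
H: has soy lecithin, so not soy-free — out
I: has honey, so not honey-free — no
J: has corn, so not corn-free — no

D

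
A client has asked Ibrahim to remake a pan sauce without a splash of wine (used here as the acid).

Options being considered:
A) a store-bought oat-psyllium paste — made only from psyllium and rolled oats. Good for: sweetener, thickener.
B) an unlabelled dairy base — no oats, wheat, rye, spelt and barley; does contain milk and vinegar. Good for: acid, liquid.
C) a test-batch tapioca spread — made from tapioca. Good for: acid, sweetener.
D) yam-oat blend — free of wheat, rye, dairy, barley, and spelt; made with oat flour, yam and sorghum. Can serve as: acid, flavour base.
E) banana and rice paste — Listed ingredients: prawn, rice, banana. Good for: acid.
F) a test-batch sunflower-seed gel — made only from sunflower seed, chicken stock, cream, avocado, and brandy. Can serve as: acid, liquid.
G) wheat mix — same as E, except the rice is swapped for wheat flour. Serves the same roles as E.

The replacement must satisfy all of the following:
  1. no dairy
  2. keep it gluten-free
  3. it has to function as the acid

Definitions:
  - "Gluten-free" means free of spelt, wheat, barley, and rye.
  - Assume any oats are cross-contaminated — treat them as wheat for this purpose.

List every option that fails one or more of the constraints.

A, B, D, F, G

A: not usable as an acid; has rolled oats, so not gluten-free — no
B: has milk, so not dairy-free — out
C: nothing on the exclusion list — valid
D: has oat flour, so not gluten-free — reject
E: no dairy, gluten-free — valid
F: has cream, so not dairy-free — reject
G: has wheat flour, so not gluten-free — reject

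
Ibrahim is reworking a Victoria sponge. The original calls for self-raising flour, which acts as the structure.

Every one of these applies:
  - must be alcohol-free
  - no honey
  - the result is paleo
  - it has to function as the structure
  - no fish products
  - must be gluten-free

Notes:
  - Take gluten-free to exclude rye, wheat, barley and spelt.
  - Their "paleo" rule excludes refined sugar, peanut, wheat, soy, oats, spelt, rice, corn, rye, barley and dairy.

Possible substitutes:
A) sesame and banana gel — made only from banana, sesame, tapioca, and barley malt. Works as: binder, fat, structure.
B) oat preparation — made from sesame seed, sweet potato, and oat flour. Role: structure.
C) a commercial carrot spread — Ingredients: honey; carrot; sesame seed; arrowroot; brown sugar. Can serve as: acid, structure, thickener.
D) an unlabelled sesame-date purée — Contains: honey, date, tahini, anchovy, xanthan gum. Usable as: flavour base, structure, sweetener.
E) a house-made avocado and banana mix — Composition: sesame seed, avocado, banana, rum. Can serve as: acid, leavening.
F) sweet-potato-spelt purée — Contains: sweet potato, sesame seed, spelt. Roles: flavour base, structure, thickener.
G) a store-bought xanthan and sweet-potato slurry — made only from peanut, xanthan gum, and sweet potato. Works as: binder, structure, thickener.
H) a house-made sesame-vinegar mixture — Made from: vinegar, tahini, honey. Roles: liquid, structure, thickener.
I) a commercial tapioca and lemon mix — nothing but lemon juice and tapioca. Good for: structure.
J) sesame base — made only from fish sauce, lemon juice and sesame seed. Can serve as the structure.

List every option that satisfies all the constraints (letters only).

I

A: has barley malt, so not gluten-free; has barley malt, so not paleo — no
B: has oat flour, so not paleo — reject
C: has brown sugar, so not paleo; has honey, so not honey-free — reject
D: has honey, so not honey-free; has anchovy, so not fish-free — out
E: not usable as a structure; has rum, so not alcohol-free — out
F: has spelt, so not gluten-free; has spelt, so not paleo — no
G: has peanut, so not paleo — no
H: has honey, so not honey-free — reject
I: only lemon juice and tapioca; none excluded — valid
J: has fish sauce, so not fish-free — out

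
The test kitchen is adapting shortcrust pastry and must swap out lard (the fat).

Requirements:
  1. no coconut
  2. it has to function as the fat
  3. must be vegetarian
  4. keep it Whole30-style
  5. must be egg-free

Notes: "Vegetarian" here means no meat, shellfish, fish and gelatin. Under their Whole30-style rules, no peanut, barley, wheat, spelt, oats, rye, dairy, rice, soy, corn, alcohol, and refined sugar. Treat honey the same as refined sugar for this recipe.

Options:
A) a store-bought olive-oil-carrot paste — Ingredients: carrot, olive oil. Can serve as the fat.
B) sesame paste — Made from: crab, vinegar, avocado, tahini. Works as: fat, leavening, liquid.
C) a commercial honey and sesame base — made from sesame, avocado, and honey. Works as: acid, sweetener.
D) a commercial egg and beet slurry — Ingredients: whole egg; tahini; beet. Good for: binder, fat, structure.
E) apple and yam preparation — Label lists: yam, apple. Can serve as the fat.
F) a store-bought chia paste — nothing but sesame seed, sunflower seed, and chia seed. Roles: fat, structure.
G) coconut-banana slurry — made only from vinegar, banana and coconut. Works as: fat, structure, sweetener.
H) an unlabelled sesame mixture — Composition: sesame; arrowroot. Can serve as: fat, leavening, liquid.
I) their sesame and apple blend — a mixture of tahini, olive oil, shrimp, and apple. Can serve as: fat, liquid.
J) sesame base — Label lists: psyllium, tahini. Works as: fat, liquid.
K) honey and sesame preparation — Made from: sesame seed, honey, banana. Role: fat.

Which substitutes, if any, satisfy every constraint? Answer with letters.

A, E, F, H, J

A: only carrot and olive oil; none excluded — OK
B: has crab, so not vegetarian — no
C: not usable as a fat; has honey, so not Whole30-style — reject
D: has whole egg, so not egg-free — reject
E: only yam and apple; none excluded — valid
F: works as a fat, Whole30-style, vegetarian — keep
G: has coconut, so not coconut-free — no
H: Whole30-style, vegetarian — valid
I: has shrimp, so not vegetarian — reject
J: works as a fat, no coconut, vegetarian — OK
K: has honey, so not Whole30-style — no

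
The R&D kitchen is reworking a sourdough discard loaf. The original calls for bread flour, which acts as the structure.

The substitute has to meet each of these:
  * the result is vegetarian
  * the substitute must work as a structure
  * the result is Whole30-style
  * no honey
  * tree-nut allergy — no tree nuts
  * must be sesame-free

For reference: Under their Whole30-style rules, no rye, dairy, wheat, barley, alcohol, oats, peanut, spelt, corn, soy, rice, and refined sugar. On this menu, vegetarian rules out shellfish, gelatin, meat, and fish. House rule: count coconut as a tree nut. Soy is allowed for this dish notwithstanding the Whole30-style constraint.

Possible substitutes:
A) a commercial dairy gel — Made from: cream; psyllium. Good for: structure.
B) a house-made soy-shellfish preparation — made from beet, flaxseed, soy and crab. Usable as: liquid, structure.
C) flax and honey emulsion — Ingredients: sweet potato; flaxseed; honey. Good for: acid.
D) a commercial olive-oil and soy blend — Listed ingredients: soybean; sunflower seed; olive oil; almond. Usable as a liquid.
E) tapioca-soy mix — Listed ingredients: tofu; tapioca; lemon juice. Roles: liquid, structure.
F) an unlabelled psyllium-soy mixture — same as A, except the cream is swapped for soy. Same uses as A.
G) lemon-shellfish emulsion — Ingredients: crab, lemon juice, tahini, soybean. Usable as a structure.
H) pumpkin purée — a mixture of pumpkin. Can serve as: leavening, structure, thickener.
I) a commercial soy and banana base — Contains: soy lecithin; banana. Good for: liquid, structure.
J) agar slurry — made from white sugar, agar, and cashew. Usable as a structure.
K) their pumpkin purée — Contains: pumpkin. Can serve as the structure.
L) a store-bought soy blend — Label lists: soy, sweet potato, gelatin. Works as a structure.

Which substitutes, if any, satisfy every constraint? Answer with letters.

A: has cream, so not Whole30-style — reject
B: has crab, so not vegetarian — no
C: not usable as a structure; has honey, so not honey-free — out
D: not usable as a structure; has almond, so not tree-nut-free — no
E: soy is permitted under the Whole30-style carve-out; nothing else excluded — valid
F: soy is permitted under the Whole30-style carve-out; nothing else excluded — keep
G: has crab, so not vegetarian; has tahini, so not sesame-free — out
H: only pumpkin; none excluded — OK
I: soy is permitted under the Whole30-style carve-out; nothing else excluded — OK
J: has white sugar, so not Whole30-style; has cashew, so not tree-nut-free — out
K: nothing on the exclusion list — valid
L: has gelatin, so not vegetarian — no

E, F, H, I, K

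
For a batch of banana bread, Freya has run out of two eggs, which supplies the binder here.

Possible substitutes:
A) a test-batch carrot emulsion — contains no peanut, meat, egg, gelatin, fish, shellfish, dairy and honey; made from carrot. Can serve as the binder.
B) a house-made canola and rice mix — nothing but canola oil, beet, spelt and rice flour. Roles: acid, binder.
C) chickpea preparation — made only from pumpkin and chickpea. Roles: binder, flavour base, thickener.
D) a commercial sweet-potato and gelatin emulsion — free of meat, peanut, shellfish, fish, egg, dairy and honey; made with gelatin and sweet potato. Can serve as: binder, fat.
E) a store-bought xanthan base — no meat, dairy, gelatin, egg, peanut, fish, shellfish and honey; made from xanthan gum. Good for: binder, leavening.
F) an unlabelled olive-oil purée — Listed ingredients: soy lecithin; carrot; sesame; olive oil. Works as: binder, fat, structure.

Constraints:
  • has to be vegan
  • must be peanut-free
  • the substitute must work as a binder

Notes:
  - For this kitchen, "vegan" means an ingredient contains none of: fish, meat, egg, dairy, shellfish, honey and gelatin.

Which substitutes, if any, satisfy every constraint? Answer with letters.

A: works as a binder, vegan, no peanut — keep
B: all constraints satisfied — valid
C: no peanut, vegan — valid
D: has gelatin, so not vegan — out
E: no peanut, vegan — OK
F: sesame and soy lecithin etc. — none of it excluded — valid

A, B, C, E, F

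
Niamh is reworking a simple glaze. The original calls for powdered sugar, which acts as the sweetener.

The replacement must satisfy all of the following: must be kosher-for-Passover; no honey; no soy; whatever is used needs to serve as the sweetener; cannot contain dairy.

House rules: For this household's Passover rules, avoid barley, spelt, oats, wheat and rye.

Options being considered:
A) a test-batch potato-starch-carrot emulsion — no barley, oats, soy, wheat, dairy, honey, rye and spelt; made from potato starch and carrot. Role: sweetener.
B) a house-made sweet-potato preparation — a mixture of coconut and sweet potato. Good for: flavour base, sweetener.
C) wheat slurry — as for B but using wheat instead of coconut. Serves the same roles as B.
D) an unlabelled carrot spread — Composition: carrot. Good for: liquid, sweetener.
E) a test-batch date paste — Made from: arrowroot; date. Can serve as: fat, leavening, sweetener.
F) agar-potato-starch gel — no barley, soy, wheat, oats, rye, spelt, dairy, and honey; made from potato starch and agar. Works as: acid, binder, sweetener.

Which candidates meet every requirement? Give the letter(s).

A, B, D, E, F

A: works as a sweetener, no dairy, no honey — valid
B: works as a sweetener, no honey, no soy — valid
C: has wheat, so not kosher-for-Passover — no
D: only carrot; none excluded — valid
E: only arrowroot and date; none excluded — keep
F: no honey, no soy — valid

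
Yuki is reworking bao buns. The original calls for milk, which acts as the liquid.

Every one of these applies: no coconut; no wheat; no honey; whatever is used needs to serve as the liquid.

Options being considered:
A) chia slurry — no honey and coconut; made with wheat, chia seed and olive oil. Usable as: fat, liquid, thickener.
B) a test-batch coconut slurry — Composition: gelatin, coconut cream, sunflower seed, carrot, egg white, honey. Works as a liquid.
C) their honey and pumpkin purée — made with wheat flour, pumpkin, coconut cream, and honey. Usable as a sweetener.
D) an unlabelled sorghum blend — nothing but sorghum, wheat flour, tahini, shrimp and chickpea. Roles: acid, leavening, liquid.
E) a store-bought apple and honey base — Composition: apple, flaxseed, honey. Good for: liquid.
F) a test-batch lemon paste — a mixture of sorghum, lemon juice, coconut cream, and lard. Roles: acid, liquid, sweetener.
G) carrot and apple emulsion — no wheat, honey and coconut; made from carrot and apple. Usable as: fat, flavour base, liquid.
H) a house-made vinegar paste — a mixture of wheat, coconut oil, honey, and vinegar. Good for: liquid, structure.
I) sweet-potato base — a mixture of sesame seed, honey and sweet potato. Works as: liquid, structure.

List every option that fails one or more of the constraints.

A, B, C, D, E, F, H, I

A: has wheat, so not wheat-free — out
B: has honey, so not honey-free; has coconut cream, so not coconut-free — reject
C: not usable as a liquid; has wheat flour, so not wheat-free (and 2 more) — out
D: has wheat flour, so not wheat-free — no
E: has honey, so not honey-free — reject
F: has coconut cream, so not coconut-free — reject
G: works as a liquid, no coconut, no honey — OK
H: has wheat, so not wheat-free; has honey, so not honey-free (and 1 more) — reject
I: has honey, so not honey-free — no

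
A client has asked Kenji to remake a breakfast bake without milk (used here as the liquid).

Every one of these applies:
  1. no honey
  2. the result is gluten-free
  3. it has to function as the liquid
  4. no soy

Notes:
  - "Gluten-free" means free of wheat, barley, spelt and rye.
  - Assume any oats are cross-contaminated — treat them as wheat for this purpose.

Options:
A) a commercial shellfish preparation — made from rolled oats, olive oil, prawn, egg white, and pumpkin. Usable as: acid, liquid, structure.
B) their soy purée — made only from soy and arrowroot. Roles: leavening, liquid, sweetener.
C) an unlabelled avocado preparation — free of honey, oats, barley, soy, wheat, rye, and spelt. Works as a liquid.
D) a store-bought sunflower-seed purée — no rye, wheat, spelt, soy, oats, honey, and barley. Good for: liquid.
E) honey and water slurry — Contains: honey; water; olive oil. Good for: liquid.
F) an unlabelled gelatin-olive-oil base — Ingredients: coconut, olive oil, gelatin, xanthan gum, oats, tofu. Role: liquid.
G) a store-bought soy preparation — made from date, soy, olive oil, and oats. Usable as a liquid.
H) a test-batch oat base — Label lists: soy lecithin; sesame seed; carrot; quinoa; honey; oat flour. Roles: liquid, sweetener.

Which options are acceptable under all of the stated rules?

C, D

A: has rolled oats, so not gluten-free — out
B: has soy, so not soy-free — no
C: gluten-free, no soy — OK
D: works as a liquid, no soy, no honey — keep
E: has honey, so not honey-free — out
F: has oats, so not gluten-free; has tofu, so not soy-free — out
G: has oats, so not gluten-free; has soy, so not soy-free — reject
H: has oat flour, so not gluten-free; has soy lecithin, so not soy-free (and 1 more) — out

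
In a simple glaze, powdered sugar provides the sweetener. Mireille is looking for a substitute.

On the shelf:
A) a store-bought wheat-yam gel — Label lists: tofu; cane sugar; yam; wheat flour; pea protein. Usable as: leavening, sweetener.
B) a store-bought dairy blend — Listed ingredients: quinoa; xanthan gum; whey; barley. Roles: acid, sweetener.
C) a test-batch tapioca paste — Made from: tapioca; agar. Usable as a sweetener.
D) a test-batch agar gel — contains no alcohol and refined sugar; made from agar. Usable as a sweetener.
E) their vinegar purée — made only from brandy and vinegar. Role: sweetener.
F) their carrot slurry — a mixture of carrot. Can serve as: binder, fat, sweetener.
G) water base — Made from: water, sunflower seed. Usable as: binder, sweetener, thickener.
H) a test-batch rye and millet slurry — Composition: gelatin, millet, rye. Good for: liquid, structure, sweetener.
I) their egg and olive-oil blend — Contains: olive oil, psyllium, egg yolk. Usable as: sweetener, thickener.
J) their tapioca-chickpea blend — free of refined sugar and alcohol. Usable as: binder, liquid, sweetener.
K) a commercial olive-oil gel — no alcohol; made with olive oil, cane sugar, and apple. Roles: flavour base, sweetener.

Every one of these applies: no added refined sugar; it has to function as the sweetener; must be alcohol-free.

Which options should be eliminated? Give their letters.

A: has cane sugar, so not no-added-sugar — reject
B: barley and whey etc. — none of it excluded — OK
C: nothing on the exclusion list — valid
D: no alcohol, no refined sugar — keep
E: has brandy, so not alcohol-free — reject
F: only carrot; none excluded — keep
G: only sunflower seed and water; none excluded — OK
H: all constraints satisfied — keep
I: only egg yolk, psyllium and olive oil; none excluded — valid
J: works as a sweetener, no refined sugar, no alcohol — OK
K: has cane sugar, so not no-added-sugar — out

A, E, K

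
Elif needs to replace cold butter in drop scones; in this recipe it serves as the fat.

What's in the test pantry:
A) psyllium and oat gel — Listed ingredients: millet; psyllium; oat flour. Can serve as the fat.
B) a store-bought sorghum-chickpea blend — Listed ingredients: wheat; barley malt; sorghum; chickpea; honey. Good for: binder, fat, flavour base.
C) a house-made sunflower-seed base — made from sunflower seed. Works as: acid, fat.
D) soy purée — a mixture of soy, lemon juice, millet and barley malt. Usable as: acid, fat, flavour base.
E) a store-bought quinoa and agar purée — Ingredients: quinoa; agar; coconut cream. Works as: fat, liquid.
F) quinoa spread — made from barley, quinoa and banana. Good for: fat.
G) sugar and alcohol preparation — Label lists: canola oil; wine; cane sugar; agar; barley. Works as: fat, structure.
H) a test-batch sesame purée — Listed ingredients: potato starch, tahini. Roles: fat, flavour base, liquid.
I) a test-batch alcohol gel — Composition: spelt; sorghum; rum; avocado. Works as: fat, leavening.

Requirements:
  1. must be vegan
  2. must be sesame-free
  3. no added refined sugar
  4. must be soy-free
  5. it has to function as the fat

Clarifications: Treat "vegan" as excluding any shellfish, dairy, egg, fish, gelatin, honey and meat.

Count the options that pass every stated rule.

A: nothing on the exclusion list — OK
B: has honey, so not vegan — reject
C: only sunflower seed; none excluded — valid
D: has soy, so not soy-free — reject
E: only coconut cream, agar, and quinoa; none excluded — OK
F: nothing on the exclusion list — OK
G: has cane sugar, so not no-added-sugar — reject
H: has tahini, so not sesame-free — no
I: works as a fat, no soy, vegan — keep

5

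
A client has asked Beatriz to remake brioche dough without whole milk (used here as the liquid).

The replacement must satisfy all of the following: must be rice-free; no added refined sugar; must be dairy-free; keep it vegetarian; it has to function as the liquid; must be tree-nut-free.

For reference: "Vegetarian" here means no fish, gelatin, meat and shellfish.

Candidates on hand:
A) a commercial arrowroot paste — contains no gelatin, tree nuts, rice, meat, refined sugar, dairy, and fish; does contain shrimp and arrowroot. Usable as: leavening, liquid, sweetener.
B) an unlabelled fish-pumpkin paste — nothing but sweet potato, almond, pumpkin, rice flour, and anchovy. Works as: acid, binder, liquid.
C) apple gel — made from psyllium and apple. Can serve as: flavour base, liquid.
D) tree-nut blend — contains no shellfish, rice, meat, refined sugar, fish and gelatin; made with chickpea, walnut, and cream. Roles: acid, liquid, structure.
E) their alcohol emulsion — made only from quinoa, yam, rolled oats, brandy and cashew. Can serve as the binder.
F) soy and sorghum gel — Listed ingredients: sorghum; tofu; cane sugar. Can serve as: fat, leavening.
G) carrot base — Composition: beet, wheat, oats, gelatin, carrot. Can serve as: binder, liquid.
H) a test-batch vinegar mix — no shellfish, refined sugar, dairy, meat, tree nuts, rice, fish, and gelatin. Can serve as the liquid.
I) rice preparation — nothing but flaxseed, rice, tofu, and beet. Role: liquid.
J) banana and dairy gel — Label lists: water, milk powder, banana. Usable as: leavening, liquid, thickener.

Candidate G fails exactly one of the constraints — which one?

vegetarian

usable as a liquid: satisfied
vegetarian: has gelatin — fails
rice-free: satisfied
dairy-free: satisfied
tree-nut-free: satisfied
no-added-sugar: satisfied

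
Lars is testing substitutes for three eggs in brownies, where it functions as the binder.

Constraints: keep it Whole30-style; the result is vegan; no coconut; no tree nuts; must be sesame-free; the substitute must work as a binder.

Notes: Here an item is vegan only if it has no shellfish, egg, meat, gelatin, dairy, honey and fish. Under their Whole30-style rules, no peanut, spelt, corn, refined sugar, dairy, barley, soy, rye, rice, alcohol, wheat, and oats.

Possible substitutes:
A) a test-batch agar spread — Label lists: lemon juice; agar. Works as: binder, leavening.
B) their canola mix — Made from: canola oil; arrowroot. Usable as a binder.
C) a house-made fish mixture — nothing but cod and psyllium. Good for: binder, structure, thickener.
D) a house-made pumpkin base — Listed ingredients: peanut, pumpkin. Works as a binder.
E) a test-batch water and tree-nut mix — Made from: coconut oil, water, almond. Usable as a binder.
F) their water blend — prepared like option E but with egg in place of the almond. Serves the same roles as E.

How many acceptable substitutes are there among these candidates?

2

A: Whole30-style, no tree nuts — OK
B: all constraints satisfied — OK
C: has cod, so not vegan — out
D: has peanut, so not Whole30-style — reject
E: has almond, so not tree-nut-free; has coconut oil, so not coconut-free — reject
F: has egg, so not vegan; has coconut oil, so not coconut-free — reject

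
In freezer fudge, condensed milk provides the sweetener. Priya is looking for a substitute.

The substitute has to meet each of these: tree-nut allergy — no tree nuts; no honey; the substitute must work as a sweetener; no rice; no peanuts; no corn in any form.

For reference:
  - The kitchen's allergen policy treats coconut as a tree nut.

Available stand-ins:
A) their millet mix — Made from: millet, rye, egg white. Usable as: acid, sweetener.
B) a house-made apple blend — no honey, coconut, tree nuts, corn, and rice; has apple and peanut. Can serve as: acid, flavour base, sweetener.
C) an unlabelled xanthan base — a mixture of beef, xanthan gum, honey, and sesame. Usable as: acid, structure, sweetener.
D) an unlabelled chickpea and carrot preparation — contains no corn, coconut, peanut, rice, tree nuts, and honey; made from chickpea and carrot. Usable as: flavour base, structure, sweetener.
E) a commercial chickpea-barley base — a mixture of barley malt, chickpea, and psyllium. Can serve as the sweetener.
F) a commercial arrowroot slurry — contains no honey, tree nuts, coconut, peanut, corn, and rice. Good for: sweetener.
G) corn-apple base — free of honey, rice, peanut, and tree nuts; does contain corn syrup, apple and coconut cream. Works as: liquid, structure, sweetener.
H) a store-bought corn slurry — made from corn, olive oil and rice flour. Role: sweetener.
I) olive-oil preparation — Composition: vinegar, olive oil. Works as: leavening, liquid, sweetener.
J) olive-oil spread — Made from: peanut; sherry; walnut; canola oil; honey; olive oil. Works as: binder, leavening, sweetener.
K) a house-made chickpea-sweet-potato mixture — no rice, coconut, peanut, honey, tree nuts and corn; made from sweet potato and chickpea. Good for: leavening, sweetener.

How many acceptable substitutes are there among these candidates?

6

A: every rule checks out — valid
B: has peanut, so not peanut-free — no
C: has honey, so not honey-free — reject
D: all constraints satisfied — keep
E: only barley malt, chickpea, and psyllium; none excluded — keep
F: works as a sweetener, tree-nut-free, no peanut — OK
G: has corn syrup, so not corn-free; has coconut cream, so not tree-nut-free — no
H: has corn, so not corn-free; has rice flour, so not rice-free — out
I: every rule checks out — OK
J: has peanut, so not peanut-free; has honey, so not honey-free (and 1 more) — no
K: works as a sweetener, no peanut, tree-nut-free — valid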